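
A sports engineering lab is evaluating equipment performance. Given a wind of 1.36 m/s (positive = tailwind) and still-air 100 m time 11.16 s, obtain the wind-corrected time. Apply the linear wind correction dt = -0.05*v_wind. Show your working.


dt = -0.05 * v_wind = -0.05 * 1.36 = -0.068 s
t_corrected = t_still + dt = 11.16 + (-0.068)
t_corrected = 11.092 s

11.092 s


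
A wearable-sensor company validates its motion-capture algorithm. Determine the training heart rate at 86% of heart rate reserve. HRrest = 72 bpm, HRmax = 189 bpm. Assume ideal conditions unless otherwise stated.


Target = HRrest + pct*(HRmax - HRrest)
Heart rate reserve = HRmax - HRrest = 189 - 72 = 117 bpm
Fraction = 86% = 0.86
Target = 72 + 0.86 * 117
Target = 72 + 100.62 = 172.62 bpm

172.62 bpm


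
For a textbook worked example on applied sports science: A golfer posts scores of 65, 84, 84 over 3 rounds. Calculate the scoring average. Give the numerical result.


Average = sum / n
Sum = 233
Average = 233 / 3 = 77.6667

77.6667


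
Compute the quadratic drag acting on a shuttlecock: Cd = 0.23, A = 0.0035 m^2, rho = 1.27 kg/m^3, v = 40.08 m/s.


Fd = 0.5 * Cd * rho * A * v^2
Fd = 0.5 * 0.23 * 1.27 * 0.0035 * 40.08^2
v^2 = 1606.4064
Fd = 0.5 * 0.23 * 1.27 * 0.0035 * 1606.4064 = 0.8212 N

0.8212 N


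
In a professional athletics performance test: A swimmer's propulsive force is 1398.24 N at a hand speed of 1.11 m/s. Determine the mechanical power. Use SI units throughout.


P = F * v
P = 1398.24 * 1.11
P = 1552.0464 W

1552.0464 W


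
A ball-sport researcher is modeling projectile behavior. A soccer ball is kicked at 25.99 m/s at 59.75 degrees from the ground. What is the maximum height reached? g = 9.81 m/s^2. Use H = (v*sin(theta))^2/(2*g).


H = (v*sin(theta))^2 / (2*g)
vy = v*sin(theta) = 25.99 * sin(59.75 deg) = 22.4511 m/s
H = vy^2 / (2*g) = 504.0512 / (2*9.81)
H = 504.0512 / 19.62 = 25.6907 m

25.6907 m


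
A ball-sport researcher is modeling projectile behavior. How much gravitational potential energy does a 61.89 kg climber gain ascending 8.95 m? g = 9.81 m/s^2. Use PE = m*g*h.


PE = m * g * h
PE = 61.89 * 9.81 * 8.95
PE = 607.1409 * 8.95 = 5433.9111 J

5433.9111 J


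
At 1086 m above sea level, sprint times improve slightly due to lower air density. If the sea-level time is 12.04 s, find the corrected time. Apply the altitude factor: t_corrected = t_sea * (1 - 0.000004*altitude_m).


Correction factor = 1 - 0.000004 * 1086 = 0.995656
t_corrected = t_sea * factor = 12.04 * 0.995656
t_corrected = 11.9877 s

11.9877 s


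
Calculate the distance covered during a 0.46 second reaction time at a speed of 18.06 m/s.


d = v * t
d = 18.06 * 0.46
d = 8.3076 m

8.3076 m


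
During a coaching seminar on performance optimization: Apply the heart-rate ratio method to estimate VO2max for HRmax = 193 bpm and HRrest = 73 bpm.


VO2max = 15.3 * HRmax / HRrest
VO2max = 15.3 * 193 / 73
VO2max = 2952.9 / 73 = 40.4507 mL/kg/min

40.4507 mL/kg/min


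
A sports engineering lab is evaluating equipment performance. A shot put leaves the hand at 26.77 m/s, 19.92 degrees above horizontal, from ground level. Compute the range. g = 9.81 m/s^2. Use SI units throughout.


R = v^2 * sin(2*theta) / g
Convert angle to radians: theta = 19.92 deg = 0.3477 rad
sin(2*theta) = sin(0.6953) = 0.6406
R = 26.77^2 * 0.6406 / 9.81
R = 716.6329 * 0.6406 / 9.81 = 46.8 m

46.8 m


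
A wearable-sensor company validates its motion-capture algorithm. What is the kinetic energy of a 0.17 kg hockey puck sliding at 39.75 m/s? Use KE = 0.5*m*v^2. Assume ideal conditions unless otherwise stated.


KE = 0.5 * m * v^2
KE = 0.5 * 0.17 * 39.75^2
KE = 0.5 * 0.17 * 1580.0625 = 134.3053 J

134.3053 J


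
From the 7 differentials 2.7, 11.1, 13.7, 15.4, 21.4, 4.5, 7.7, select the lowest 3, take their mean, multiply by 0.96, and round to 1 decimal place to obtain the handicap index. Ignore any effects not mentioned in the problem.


All differentials: 2.7, 11.1, 13.7, 15.4, 21.4, 4.5, 7.7
Sorted: 2.7, 4.5, 7.7, 11.1, 13.7, 15.4, 21.4
Best 3: 2.7, 4.5, 7.7
Average of best = 14.9 / 3 = 4.9667
Raw index = 4.9667 * 0.96 = 4.768
Handicap index = round(4.768, 1) = 4.8

4.8


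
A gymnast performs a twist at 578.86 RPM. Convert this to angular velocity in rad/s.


omega = RPM * 2 * pi / 60
omega = 578.86 * 2 * 3.14159 / 60
omega = 3637.0846 / 60 = 60.6181 rad/s

60.6181 rad/s


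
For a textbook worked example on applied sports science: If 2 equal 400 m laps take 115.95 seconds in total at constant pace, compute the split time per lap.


Split time = total_time / n_laps = 115.95 / 2
Split time = 57.975 s per lap

57.975 s


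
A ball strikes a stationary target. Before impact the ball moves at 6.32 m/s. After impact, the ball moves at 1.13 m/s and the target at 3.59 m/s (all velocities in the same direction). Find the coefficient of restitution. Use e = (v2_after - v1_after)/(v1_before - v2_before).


e = (v2_after - v1_after) / (v1_before - v2_before)
Numerator = 3.59 - 1.13 = 2.46
Denominator = 6.32 - 0 = 6.32
e = 2.46 / 6.32 = 0.3892

0.3892


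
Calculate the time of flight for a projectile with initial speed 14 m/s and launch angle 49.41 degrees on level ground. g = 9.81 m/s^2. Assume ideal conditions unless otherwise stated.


T = 2*v*sin(theta)/g
sin(theta) = sin(49.41 deg) = 0.7594
T = 2*14*0.7594 / 9.81
T = 21.2628 / 9.81 = 2.1675 s

2.1675 s


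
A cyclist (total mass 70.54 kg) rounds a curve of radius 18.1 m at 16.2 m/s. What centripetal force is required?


Fc = m * v^2 / r
v^2 = 16.2^2 = 262.44
Fc = 70.54 * 262.44 / 18.1
Fc = 18512.5176 / 18.1 = 1022.791 N

1022.791 N


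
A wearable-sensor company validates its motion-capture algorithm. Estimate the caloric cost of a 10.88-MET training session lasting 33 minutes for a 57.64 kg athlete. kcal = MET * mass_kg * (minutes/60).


kcal = MET * mass * time_hr
Convert time: 33 min = 0.55 hr
kcal = 10.88 * 57.64 * 0.55
kcal = 344.9178 kcal

344.9178 kcal


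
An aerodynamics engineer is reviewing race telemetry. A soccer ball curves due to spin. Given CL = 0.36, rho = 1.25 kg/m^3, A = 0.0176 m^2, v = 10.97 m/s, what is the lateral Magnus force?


FM = 0.5 * CL * rho * A * v^2
FM = 0.5 * 0.36 * 1.25 * 0.0176 * 10.97^2
v^2 = 120.3409
FM = 0.5 * 0.36 * 1.25 * 0.0176 * 120.3409 = 0.4765 N

0.4765 N


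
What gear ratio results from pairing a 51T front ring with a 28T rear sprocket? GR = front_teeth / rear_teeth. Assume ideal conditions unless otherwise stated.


GR = front_teeth / rear_teeth
GR = 51 / 28
GR = 1.8214

1.8214


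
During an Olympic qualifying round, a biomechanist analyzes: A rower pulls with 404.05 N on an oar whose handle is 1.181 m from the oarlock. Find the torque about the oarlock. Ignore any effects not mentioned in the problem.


tau = F * d
tau = 404.05 * 1.181
tau = 477.1831 N*m

477.1831 N*m


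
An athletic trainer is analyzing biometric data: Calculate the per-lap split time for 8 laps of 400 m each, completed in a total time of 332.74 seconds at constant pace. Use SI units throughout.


Split time = total_time / n_laps = 332.74 / 8
Split time = 41.5925 s per lap

41.5925 s


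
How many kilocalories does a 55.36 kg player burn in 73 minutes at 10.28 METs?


kcal = MET * mass * time_hr
Convert time: 73 min = 1.2167 hr
kcal = 10.28 * 55.36 * 1.2167
kcal = 692.406 kcal

692.406 kcal


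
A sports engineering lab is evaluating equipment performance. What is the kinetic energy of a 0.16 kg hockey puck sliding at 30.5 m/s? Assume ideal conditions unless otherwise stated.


KE = 0.5 * m * v^2
KE = 0.5 * 0.16 * 30.5^2
KE = 0.5 * 0.16 * 930.25 = 74.42 J

74.42 J


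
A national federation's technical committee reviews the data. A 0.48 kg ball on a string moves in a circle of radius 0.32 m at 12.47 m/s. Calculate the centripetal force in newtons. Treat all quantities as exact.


Fc = m * v^2 / r
v^2 = 12.47^2 = 155.5009
Fc = 0.48 * 155.5009 / 0.32
Fc = 74.6404 / 0.32 = 233.2514 N

233.2514 N


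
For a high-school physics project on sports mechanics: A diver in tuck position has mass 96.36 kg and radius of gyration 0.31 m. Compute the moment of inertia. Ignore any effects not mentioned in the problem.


I = m * k^2
I = 96.36 * 0.31^2
I = 96.36 * 0.0961 = 9.2602 kg*m^2

9.2602 kg*m^2


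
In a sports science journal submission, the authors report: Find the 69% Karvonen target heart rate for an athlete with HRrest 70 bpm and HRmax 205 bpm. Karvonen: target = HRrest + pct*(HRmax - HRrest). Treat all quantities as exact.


Target = HRrest + pct*(HRmax - HRrest)
Heart rate reserve = HRmax - HRrest = 205 - 70 = 135 bpm
Fraction = 69% = 0.69
Target = 70 + 0.69 * 135
Target = 70 + 93.15 = 163.15 bpm

163.15 bpm


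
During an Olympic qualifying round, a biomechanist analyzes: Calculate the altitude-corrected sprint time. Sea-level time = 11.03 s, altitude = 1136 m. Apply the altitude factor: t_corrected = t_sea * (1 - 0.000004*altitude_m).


Correction factor = 1 - 0.000004 * 1136 = 0.995456
t_corrected = t_sea * factor = 11.03 * 0.995456
t_corrected = 10.9799 s

10.9799 s


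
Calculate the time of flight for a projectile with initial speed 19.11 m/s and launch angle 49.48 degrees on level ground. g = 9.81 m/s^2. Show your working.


T = 2*v*sin(theta)/g
sin(theta) = sin(49.48 deg) = 0.7602
T = 2*19.11*0.7602 / 9.81
T = 29.054 / 9.81 = 2.9617 s

2.9617 s


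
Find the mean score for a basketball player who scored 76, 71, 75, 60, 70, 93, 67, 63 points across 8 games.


Average = sum / n
Sum = 575
Average = 575 / 8 = 71.875

71.875


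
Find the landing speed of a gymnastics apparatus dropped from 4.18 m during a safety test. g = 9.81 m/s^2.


v = sqrt(2 * g * h)
v = sqrt(2 * 9.81 * 4.18)
v = sqrt(82.0116) = 9.056 m/s

9.056 m/s


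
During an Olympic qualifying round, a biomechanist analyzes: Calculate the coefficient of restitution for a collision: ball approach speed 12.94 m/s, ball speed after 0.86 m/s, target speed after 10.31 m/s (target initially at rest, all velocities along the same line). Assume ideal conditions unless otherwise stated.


e = (v2_after - v1_after) / (v1_before - v2_before)
Numerator = 10.31 - 0.86 = 9.45
Denominator = 12.94 - 0 = 12.94
e = 9.45 / 12.94 = 0.7303

0.7303


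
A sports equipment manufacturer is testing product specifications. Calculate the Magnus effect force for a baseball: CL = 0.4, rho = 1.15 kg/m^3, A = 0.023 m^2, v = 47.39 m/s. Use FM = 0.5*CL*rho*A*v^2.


FM = 0.5 * CL * rho * A * v^2
FM = 0.5 * 0.4 * 1.15 * 0.023 * 47.39^2
v^2 = 2245.8121
FM = 0.5 * 0.4 * 1.15 * 0.023 * 2245.8121 = 11.8803 N

11.8803 N


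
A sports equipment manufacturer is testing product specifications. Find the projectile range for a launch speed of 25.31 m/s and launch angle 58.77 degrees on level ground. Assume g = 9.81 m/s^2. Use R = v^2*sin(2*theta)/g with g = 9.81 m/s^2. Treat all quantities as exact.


R = v^2 * sin(2*theta) / g
Convert angle to radians: theta = 58.77 deg = 1.0257 rad
sin(2*theta) = sin(2.0515) = 0.8867
R = 25.31^2 * 0.8867 / 9.81
R = 640.5961 * 0.8867 / 9.81 = 57.901 m

57.901 m


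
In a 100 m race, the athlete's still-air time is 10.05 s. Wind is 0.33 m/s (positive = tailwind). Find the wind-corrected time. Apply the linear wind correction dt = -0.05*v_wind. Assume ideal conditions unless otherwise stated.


dt = -0.05 * v_wind = -0.05 * 0.33 = -0.0165 s
t_corrected = t_still + dt = 10.05 + (-0.0165)
t_corrected = 10.0335 s

10.0335 s


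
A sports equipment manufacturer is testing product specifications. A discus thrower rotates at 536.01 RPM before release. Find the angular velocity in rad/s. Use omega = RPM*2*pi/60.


omega = RPM * 2 * pi / 60
omega = 536.01 * 2 * 3.14159 / 60
omega = 3367.8502 / 60 = 56.1308 rad/s

56.1308 rad/s


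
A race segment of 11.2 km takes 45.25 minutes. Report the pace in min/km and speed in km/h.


Pace = time / distance = 45.25 min / 11.2 km = 4.0402 min/km
Speed = distance / time_in_hours = 11.2 / 0.7542 hr
Speed = 14.8508 km/h

4.0402 min/km, 14.8508 km/h


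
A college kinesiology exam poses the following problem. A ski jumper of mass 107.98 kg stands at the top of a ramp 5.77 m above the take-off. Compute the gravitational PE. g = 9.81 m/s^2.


PE = m * g * h
PE = 107.98 * 9.81 * 5.77
PE = 1059.2838 * 5.77 = 6112.0675 J

6112.0675 J


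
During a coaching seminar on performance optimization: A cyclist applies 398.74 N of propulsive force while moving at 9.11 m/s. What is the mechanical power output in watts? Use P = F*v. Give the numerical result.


P = F * v
P = 398.74 * 9.11
P = 3632.5214 W

3632.5214 W


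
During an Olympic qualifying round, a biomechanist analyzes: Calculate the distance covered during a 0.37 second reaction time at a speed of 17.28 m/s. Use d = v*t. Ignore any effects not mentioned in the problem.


d = v * t
d = 17.28 * 0.37
d = 6.3936 m

6.3936 m


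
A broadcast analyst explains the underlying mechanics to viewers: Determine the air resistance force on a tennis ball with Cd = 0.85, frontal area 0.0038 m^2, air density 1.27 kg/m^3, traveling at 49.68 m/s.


Fd = 0.5 * Cd * rho * A * v^2
Fd = 0.5 * 0.85 * 1.27 * 0.0038 * 49.68^2
v^2 = 2468.1024
Fd = 0.5 * 0.85 * 1.27 * 0.0038 * 2468.1024 = 5.0622 N

5.0622 N


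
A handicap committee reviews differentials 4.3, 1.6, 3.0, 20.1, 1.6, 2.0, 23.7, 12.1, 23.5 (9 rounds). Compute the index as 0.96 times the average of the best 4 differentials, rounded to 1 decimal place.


All differentials: 4.3, 1.6, 3.0, 20.1, 1.6, 2.0, 23.7, 12.1, 23.5
Sorted: 1.6, 1.6, 2.0, 3.0, 4.3, 12.1, 20.1, 23.5, 23.7
Best 4: 1.6, 1.6, 2.0, 3.0
Average of best = 8.2 / 4 = 2.05
Raw index = 2.05 * 0.96 = 1.968
Handicap index = round(1.968, 1) = 2.0

2.0


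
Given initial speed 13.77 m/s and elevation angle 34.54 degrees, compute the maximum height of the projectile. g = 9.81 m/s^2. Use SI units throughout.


H = (v*sin(theta))^2 / (2*g)
vy = v*sin(theta) = 13.77 * sin(34.54 deg) = 7.8073 m/s
H = vy^2 / (2*g) = 60.9545 / (2*9.81)
H = 60.9545 / 19.62 = 3.1068 m

3.1068 m


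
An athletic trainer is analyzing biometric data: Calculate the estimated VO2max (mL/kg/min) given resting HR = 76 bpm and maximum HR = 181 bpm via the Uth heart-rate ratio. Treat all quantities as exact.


VO2max = 15.3 * HRmax / HRrest
VO2max = 15.3 * 181 / 76
VO2max = 2769.3 / 76 = 36.4382 mL/kg/min

36.4382 mL/kg/min


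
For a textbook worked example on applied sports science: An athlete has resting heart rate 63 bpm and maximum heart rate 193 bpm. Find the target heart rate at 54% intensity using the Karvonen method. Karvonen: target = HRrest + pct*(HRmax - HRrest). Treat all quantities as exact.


Target = HRrest + pct*(HRmax - HRrest)
Heart rate reserve = HRmax - HRrest = 193 - 63 = 130 bpm
Fraction = 54% = 0.54
Target = 63 + 0.54 * 130
Target = 63 + 70.2 = 133.2 bpm

133.2 bpm


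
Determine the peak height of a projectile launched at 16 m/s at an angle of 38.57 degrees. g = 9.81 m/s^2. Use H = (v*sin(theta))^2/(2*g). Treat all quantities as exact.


H = (v*sin(theta))^2 / (2*g)
vy = v*sin(theta) = 16 * sin(38.57 deg) = 9.9755 m/s
H = vy^2 / (2*g) = 99.5111 / (2*9.81)
H = 99.5111 / 19.62 = 5.0719 m

5.0719 m


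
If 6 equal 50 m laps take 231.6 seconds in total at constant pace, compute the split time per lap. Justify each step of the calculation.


Split time = total_time / n_laps = 231.6 / 6
Split time = 38.6 s per lap

38.6 s


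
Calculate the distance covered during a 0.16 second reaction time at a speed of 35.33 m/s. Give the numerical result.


d = v * t
d = 35.33 * 0.16
d = 5.6528 m

5.6528 m


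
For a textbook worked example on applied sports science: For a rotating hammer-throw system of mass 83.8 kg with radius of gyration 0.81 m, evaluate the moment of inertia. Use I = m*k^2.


I = m * k^2
I = 83.8 * 0.81^2
I = 83.8 * 0.6561 = 54.9812 kg*m^2

54.9812 kg*m^2


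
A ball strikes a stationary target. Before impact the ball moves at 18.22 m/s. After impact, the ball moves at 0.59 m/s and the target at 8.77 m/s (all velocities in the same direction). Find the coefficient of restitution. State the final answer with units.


e = (v2_after - v1_after) / (v1_before - v2_before)
Numerator = 8.77 - 0.59 = 8.18
Denominator = 18.22 - 0 = 18.22
e = 8.18 / 18.22 = 0.449

0.449


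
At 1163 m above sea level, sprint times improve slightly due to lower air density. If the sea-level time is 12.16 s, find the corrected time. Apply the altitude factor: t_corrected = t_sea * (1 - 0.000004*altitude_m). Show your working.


Correction factor = 1 - 0.000004 * 1163 = 0.995348
t_corrected = t_sea * factor = 12.16 * 0.995348
t_corrected = 12.1034 s

12.1034 s


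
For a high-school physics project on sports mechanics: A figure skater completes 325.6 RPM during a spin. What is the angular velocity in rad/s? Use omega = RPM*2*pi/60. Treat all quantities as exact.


omega = RPM * 2 * pi / 60
omega = 325.6 * 2 * 3.14159 / 60
omega = 2045.8051 / 60 = 34.0968 rad/s

34.0968 rad/s


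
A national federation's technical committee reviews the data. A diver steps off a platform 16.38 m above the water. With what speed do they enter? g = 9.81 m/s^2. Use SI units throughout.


v = sqrt(2 * g * h)
v = sqrt(2 * 9.81 * 16.38)
v = sqrt(321.3756) = 17.927 m/s

17.927 m/s


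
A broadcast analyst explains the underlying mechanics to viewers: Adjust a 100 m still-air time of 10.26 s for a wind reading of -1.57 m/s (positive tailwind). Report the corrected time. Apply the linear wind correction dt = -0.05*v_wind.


dt = -0.05 * v_wind = -0.05 * -1.57 = 0.0785 s
t_corrected = t_still + dt = 10.26 + (0.0785)
t_corrected = 10.3385 s

10.3385 s


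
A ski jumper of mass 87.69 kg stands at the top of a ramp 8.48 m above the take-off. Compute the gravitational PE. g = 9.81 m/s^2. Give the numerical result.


PE = m * g * h
PE = 87.69 * 9.81 * 8.48
PE = 860.2389 * 8.48 = 7294.8259 J

7294.8259 J


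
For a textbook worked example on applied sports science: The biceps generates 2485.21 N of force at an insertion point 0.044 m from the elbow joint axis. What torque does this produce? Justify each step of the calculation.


tau = F * d
tau = 2485.21 * 0.044
tau = 109.3492 N*m

109.3492 N*m


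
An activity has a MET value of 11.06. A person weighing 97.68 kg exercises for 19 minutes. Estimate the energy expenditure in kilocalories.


kcal = MET * mass * time_hr
Convert time: 19 min = 0.3167 hr
kcal = 11.06 * 97.68 * 0.3167
kcal = 342.1079 kcal

342.1079 kcal


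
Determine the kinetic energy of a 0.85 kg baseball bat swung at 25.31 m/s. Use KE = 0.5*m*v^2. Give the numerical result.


KE = 0.5 * m * v^2
KE = 0.5 * 0.85 * 25.31^2
KE = 0.5 * 0.85 * 640.5961 = 272.2533 J

272.2533 J


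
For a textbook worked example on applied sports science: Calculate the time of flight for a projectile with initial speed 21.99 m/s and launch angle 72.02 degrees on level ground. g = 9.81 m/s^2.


T = 2*v*sin(theta)/g
sin(theta) = sin(72.02 deg) = 0.9512
T = 2*21.99*0.9512 / 9.81
T = 41.8322 / 9.81 = 4.2642 s

4.2642 s


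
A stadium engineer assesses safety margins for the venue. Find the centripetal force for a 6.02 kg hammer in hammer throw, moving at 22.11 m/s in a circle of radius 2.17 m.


Fc = m * v^2 / r
v^2 = 22.11^2 = 488.8521
Fc = 6.02 * 488.8521 / 2.17
Fc = 2942.8896 / 2.17 = 1356.1703 N

1356.1703 N


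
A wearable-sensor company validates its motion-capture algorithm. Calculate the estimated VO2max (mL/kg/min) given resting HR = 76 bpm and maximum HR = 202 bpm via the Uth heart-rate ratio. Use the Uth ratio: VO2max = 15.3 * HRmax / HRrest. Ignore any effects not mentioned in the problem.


VO2max = 15.3 * HRmax / HRrest
VO2max = 15.3 * 202 / 76
VO2max = 3090.6 / 76 = 40.6658 mL/kg/min

40.6658 mL/kg/min


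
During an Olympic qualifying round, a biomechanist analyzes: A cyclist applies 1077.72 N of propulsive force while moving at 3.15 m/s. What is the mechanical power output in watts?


P = F * v
P = 1077.72 * 3.15
P = 3394.818 W

3394.818 W


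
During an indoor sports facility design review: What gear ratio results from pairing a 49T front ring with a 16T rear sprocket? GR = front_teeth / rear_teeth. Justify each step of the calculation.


GR = front_teeth / rear_teeth
GR = 49 / 16
GR = 3.0625

3.0625


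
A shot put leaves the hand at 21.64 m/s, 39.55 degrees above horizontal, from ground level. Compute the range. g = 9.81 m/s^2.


R = v^2 * sin(2*theta) / g
Convert angle to radians: theta = 39.55 deg = 0.6903 rad
sin(2*theta) = sin(1.3806) = 0.982
R = 21.64^2 * 0.982 / 9.81
R = 468.2896 * 0.982 / 9.81 = 46.8747 m

46.8747 m


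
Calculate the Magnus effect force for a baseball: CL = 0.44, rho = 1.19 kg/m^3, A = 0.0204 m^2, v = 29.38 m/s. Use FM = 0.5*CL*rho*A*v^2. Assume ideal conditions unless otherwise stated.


FM = 0.5 * CL * rho * A * v^2
FM = 0.5 * 0.44 * 1.19 * 0.0204 * 29.38^2
v^2 = 863.1844
FM = 0.5 * 0.44 * 1.19 * 0.0204 * 863.1844 = 4.61 N

4.61 N


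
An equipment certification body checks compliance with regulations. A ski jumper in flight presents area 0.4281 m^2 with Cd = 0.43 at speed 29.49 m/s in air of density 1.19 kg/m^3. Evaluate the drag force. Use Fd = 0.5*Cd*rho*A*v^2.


Fd = 0.5 * Cd * rho * A * v^2
Fd = 0.5 * 0.43 * 1.19 * 0.4281 * 29.49^2
v^2 = 869.6601
Fd = 0.5 * 0.43 * 1.19 * 0.4281 * 869.6601 = 95.2533 N

95.2533 N


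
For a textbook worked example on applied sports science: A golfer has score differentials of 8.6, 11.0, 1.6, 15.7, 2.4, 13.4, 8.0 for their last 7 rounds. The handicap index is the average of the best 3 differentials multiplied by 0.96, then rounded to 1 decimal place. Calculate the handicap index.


All differentials: 8.6, 11.0, 1.6, 15.7, 2.4, 13.4, 8.0
Sorted: 1.6, 2.4, 8.0, 8.6, 11.0, 13.4, 15.7
Best 3: 1.6, 2.4, 8.0
Average of best = 12 / 3 = 4
Raw index = 4 * 0.96 = 3.84
Handicap index = round(3.84, 1) = 3.8

3.8


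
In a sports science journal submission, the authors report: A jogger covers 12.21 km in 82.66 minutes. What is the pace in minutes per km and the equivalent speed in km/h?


Pace = time / distance = 82.66 min / 12.21 km = 6.7699 min/km
Speed = distance / time_in_hours = 12.21 / 1.3777 hr
Speed = 8.8628 km/h

6.7699 min/km, 8.8628 km/h


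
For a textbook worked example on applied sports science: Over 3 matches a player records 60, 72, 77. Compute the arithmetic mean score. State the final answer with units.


Average = sum / n
Sum = 209
Average = 209 / 3 = 69.6667

69.6667


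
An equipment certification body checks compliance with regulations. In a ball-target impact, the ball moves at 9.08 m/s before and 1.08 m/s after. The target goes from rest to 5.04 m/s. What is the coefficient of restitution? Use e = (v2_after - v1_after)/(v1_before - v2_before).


e = (v2_after - v1_after) / (v1_before - v2_before)
Numerator = 5.04 - 1.08 = 3.96
Denominator = 9.08 - 0 = 9.08
e = 3.96 / 9.08 = 0.4361

0.4361


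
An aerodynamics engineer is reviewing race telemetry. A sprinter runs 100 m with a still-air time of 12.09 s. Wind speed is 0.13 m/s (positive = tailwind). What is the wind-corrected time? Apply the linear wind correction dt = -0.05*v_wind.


dt = -0.05 * v_wind = -0.05 * 0.13 = -0.0065 s
t_corrected = t_still + dt = 12.09 + (-0.0065)
t_corrected = 12.0835 s

12.0835 s


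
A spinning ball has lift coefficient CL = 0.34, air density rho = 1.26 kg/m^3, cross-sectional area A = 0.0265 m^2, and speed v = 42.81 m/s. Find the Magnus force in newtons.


FM = 0.5 * CL * rho * A * v^2
FM = 0.5 * 0.34 * 1.26 * 0.0265 * 42.81^2
v^2 = 1832.6961
FM = 0.5 * 0.34 * 1.26 * 0.0265 * 1832.6961 = 10.4029 N

10.4029 N


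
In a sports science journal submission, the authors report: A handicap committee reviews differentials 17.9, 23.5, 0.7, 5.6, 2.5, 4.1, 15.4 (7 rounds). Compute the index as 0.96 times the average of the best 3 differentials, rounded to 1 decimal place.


All differentials: 17.9, 23.5, 0.7, 5.6, 2.5, 4.1, 15.4
Sorted: 0.7, 2.5, 4.1, 5.6, 15.4, 17.9, 23.5
Best 3: 0.7, 2.5, 4.1
Average of best = 7.3 / 3 = 2.4333
Raw index = 2.4333 * 0.96 = 2.336
Handicap index = round(2.336, 1) = 2.3

2.3


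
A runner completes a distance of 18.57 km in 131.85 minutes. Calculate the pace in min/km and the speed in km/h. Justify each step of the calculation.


Pace = time / distance = 131.85 min / 18.57 km = 7.1002 min/km
Speed = distance / time_in_hours = 18.57 / 2.1975 hr
Speed = 8.4505 km/h

7.1002 min/km, 8.4505 km/h


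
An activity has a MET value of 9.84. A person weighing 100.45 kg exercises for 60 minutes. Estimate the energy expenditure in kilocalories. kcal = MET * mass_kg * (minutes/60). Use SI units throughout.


kcal = MET * mass * time_hr
Convert time: 60 min = 1 hr
kcal = 9.84 * 100.45 * 1
kcal = 988.428 kcal

988.428 kcal


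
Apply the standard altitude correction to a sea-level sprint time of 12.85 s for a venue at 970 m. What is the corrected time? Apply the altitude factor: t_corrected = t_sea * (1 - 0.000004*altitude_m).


Correction factor = 1 - 0.000004 * 970 = 0.99612
t_corrected = t_sea * factor = 12.85 * 0.99612
t_corrected = 12.8001 s

12.8001 s


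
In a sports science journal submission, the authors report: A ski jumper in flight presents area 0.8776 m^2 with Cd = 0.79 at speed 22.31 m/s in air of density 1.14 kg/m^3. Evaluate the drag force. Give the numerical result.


Fd = 0.5 * Cd * rho * A * v^2
Fd = 0.5 * 0.79 * 1.14 * 0.8776 * 22.31^2
v^2 = 497.7361
Fd = 0.5 * 0.79 * 1.14 * 0.8776 * 497.7361 = 196.697 N

196.697 N


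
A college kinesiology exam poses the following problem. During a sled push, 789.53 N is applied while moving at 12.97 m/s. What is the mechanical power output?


P = F * v
P = 789.53 * 12.97
P = 10240.2041 W

10240.2041 W


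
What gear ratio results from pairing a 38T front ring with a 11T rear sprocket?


GR = front_teeth / rear_teeth
GR = 38 / 11
GR = 3.4545

3.4545


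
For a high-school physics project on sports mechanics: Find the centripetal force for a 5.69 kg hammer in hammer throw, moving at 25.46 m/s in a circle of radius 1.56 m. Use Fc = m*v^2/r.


Fc = m * v^2 / r
v^2 = 25.46^2 = 648.2116
Fc = 5.69 * 648.2116 / 1.56
Fc = 3688.324 / 1.56 = 2364.3103 N

2364.3103 N


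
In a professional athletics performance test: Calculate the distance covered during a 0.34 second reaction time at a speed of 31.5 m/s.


d = v * t
d = 31.5 * 0.34
d = 10.71 m

10.71 m


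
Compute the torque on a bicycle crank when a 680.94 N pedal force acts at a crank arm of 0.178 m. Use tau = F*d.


tau = F * d
tau = 680.94 * 0.178
tau = 121.2073 N*m

121.2073 N*m


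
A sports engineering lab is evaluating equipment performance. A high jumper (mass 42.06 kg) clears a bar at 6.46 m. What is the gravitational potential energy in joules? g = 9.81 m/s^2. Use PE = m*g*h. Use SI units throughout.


PE = m * g * h
PE = 42.06 * 9.81 * 6.46
PE = 412.6086 * 6.46 = 2665.4516 J

2665.4516 J


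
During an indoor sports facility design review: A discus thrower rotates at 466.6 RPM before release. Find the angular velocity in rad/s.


omega = RPM * 2 * pi / 60
omega = 466.6 * 2 * 3.14159 / 60
omega = 2931.7343 / 60 = 48.8622 rad/s

48.8622 rad/s


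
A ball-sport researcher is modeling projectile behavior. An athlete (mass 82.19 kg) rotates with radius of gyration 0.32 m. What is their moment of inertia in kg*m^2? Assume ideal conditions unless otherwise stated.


I = m * k^2
I = 82.19 * 0.32^2
I = 82.19 * 0.1024 = 8.4163 kg*m^2

8.4163 kg*m^2


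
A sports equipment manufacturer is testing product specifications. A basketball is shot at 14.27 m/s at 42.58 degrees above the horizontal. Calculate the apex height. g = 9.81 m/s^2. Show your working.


H = (v*sin(theta))^2 / (2*g)
vy = v*sin(theta) = 14.27 * sin(42.58 deg) = 9.6554 m/s
H = vy^2 / (2*g) = 93.2258 / (2*9.81)
H = 93.2258 / 19.62 = 4.7516 m

4.7516 m


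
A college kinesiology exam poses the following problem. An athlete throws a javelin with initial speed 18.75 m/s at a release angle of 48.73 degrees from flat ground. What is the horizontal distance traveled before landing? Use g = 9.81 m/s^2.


R = v^2 * sin(2*theta) / g
Convert angle to radians: theta = 48.73 deg = 0.8505 rad
sin(2*theta) = sin(1.701) = 0.9915
R = 18.75^2 * 0.9915 / 9.81
R = 351.5625 * 0.9915 / 9.81 = 35.5338 m

35.5338 m


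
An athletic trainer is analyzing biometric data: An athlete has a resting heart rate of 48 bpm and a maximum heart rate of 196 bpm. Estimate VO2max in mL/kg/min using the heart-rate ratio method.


VO2max = 15.3 * HRmax / HRrest
VO2max = 15.3 * 196 / 48
VO2max = 2998.8 / 48 = 62.475 mL/kg/min

62.475 mL/kg/min


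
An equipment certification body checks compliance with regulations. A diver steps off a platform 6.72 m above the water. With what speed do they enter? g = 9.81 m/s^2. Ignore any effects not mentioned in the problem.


v = sqrt(2 * g * h)
v = sqrt(2 * 9.81 * 6.72)
v = sqrt(131.8464) = 11.4824 m/s

11.4824 m/s


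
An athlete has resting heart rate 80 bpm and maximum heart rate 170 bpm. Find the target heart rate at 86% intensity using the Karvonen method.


Target = HRrest + pct*(HRmax - HRrest)
Heart rate reserve = HRmax - HRrest = 170 - 80 = 90 bpm
Fraction = 86% = 0.86
Target = 80 + 0.86 * 90
Target = 80 + 77.4 = 157.4 bpm

157.4 bpm


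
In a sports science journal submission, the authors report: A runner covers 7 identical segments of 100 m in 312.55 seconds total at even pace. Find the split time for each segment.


Split time = total_time / n_laps = 312.55 / 7
Split time = 44.65 s per lap

44.65 s


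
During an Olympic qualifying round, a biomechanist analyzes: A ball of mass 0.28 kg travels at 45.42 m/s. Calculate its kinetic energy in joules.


KE = 0.5 * m * v^2
KE = 0.5 * 0.28 * 45.42^2
KE = 0.5 * 0.28 * 2062.9764 = 288.8167 J

288.8167 J


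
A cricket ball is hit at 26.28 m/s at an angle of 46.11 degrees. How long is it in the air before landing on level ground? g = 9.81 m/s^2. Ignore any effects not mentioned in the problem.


T = 2*v*sin(theta)/g
sin(theta) = sin(46.11 deg) = 0.7207
T = 2*26.28*0.7207 / 9.81
T = 37.8785 / 9.81 = 3.8612 s

3.8612 s


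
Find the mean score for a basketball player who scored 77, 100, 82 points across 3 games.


Average = sum / n
Sum = 259
Average = 259 / 3 = 86.3333

86.3333


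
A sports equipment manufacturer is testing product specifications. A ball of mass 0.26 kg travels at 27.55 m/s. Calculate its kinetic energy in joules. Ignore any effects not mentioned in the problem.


KE = 0.5 * m * v^2
KE = 0.5 * 0.26 * 27.55^2
KE = 0.5 * 0.26 * 759.0025 = 98.6703 J

98.6703 J


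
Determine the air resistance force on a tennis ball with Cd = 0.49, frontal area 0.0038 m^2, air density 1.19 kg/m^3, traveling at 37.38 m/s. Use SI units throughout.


Fd = 0.5 * Cd * rho * A * v^2
Fd = 0.5 * 0.49 * 1.19 * 0.0038 * 37.38^2
v^2 = 1397.2644
Fd = 0.5 * 0.49 * 1.19 * 0.0038 * 1397.2644 = 1.548 N

1.548 N


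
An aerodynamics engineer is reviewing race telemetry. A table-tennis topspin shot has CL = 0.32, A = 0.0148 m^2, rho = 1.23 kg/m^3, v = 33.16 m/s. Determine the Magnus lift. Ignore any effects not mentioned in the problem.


FM = 0.5 * CL * rho * A * v^2
FM = 0.5 * 0.32 * 1.23 * 0.0148 * 33.16^2
v^2 = 1099.5856
FM = 0.5 * 0.32 * 1.23 * 0.0148 * 1099.5856 = 3.2027 N

3.2027 N


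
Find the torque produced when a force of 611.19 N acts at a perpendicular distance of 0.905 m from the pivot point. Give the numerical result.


tau = F * d
tau = 611.19 * 0.905
tau = 553.127 N*m

553.127 N*m


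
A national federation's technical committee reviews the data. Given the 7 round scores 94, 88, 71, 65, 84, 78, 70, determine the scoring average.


Average = sum / n
Sum = 550
Average = 550 / 7 = 78.5714

78.5714


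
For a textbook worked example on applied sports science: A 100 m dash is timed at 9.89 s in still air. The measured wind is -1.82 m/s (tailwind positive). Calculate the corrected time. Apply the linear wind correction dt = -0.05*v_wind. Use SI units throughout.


dt = -0.05 * v_wind = -0.05 * -1.82 = 0.091 s
t_corrected = t_still + dt = 9.89 + (0.091)
t_corrected = 9.981 s

9.981 s


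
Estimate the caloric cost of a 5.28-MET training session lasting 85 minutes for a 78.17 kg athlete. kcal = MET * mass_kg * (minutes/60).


kcal = MET * mass * time_hr
Convert time: 85 min = 1.4167 hr
kcal = 5.28 * 78.17 * 1.4167
kcal = 584.7116 kcal

584.7116 kcal


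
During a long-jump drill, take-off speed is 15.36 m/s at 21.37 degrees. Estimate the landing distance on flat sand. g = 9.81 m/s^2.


R = v^2 * sin(2*theta) / g
Convert angle to radians: theta = 21.37 deg = 0.373 rad
sin(2*theta) = sin(0.746) = 0.6787
R = 15.36^2 * 0.6787 / 9.81
R = 235.9296 * 0.6787 / 9.81 = 16.322 m

16.322 m


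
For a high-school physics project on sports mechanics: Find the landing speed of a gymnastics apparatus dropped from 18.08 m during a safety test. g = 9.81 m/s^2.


v = sqrt(2 * g * h)
v = sqrt(2 * 9.81 * 18.08)
v = sqrt(354.7296) = 18.8343 m/s

18.8343 m/s


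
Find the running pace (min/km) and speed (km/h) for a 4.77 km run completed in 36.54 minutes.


Pace = time / distance = 36.54 min / 4.77 km = 7.6604 min/km
Speed = distance / time_in_hours = 4.77 / 0.609 hr
Speed = 7.8325 km/h

7.6604 min/km, 7.8325 km/h


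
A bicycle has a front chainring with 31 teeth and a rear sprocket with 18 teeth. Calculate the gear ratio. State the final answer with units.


GR = front_teeth / rear_teeth
GR = 31 / 18
GR = 1.7222

1.7222


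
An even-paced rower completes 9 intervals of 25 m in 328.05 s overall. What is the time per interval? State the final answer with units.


Split time = total_time / n_laps = 328.05 / 9
Split time = 36.45 s per lap

36.45 s


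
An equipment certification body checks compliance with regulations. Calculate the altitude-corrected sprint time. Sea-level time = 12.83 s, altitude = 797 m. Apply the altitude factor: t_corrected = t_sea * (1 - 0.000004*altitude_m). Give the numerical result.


Correction factor = 1 - 0.000004 * 797 = 0.996812
t_corrected = t_sea * factor = 12.83 * 0.996812
t_corrected = 12.7891 s

12.7891 s


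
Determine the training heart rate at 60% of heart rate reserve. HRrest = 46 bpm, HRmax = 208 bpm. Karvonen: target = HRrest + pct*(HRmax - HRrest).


Target = HRrest + pct*(HRmax - HRrest)
Heart rate reserve = HRmax - HRrest = 208 - 46 = 162 bpm
Fraction = 60% = 0.6
Target = 46 + 0.6 * 162
Target = 46 + 97.2 = 143.2 bpm

143.2 bpm


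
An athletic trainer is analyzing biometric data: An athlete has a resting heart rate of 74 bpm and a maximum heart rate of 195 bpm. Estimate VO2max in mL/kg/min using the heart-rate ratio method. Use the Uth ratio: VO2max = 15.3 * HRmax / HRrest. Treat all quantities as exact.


VO2max = 15.3 * HRmax / HRrest
VO2max = 15.3 * 195 / 74
VO2max = 2983.5 / 74 = 40.3176 mL/kg/min

40.3176 mL/kg/min


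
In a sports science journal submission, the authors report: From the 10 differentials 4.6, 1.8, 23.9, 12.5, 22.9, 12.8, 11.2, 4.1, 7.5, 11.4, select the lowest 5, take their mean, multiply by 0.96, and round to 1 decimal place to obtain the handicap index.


All differentials: 4.6, 1.8, 23.9, 12.5, 22.9, 12.8, 11.2, 4.1, 7.5, 11.4
Sorted: 1.8, 4.1, 4.6, 7.5, 11.2, 11.4, 12.5, 12.8, 22.9, 23.9
Best 5: 1.8, 4.1, 4.6, 7.5, 11.2
Average of best = 29.2 / 5 = 5.84
Raw index = 5.84 * 0.96 = 5.6064
Handicap index = round(5.6064, 1) = 5.6

5.6


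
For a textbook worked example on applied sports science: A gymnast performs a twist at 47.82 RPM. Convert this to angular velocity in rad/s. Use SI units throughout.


omega = RPM * 2 * pi / 60
omega = 47.82 * 2 * 3.14159 / 60
omega = 300.4619 / 60 = 5.0077 rad/s

5.0077 rad/s


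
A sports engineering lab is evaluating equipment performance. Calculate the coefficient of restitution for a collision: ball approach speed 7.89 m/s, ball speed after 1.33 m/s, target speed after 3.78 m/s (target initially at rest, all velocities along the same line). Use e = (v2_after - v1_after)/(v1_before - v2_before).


e = (v2_after - v1_after) / (v1_before - v2_before)
Numerator = 3.78 - 1.33 = 2.45
Denominator = 7.89 - 0 = 7.89
e = 2.45 / 7.89 = 0.3105

0.3105


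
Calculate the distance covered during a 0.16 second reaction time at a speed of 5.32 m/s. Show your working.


d = v * t
d = 5.32 * 0.16
d = 0.8512 m

0.8512 m


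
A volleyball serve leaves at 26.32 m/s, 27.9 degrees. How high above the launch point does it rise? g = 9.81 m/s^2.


H = (v*sin(theta))^2 / (2*g)
vy = v*sin(theta) = 26.32 * sin(27.9 deg) = 12.3159 m/s
H = vy^2 / (2*g) = 151.6817 / (2*9.81)
H = 151.6817 / 19.62 = 7.731 m

7.731 m


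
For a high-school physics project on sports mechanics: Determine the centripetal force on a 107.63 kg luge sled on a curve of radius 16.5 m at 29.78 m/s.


Fc = m * v^2 / r
v^2 = 29.78^2 = 886.8484
Fc = 107.63 * 886.8484 / 16.5
Fc = 95451.4933 / 16.5 = 5784.939 N

5784.939 N


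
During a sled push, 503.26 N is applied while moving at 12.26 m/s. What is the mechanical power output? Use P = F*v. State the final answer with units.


P = F * v
P = 503.26 * 12.26
P = 6169.9676 W

6169.9676 W


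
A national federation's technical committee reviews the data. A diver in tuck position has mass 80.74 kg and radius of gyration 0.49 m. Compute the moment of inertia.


I = m * k^2
I = 80.74 * 0.49^2
I = 80.74 * 0.2401 = 19.3857 kg*m^2

19.3857 kg*m^2


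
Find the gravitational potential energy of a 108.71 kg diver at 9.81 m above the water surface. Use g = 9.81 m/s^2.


PE = m * g * h
PE = 108.71 * 9.81 * 9.81
PE = 1066.4451 * 9.81 = 10461.8264 J

10461.8264 J


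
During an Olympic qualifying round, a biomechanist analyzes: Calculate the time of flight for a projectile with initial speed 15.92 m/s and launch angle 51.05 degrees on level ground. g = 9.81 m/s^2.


T = 2*v*sin(theta)/g
sin(theta) = sin(51.05 deg) = 0.7777
T = 2*15.92*0.7777 / 9.81
T = 24.7618 / 9.81 = 2.5241 s

2.5241 s


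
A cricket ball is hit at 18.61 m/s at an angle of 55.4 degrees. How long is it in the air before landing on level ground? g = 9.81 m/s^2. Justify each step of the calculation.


T = 2*v*sin(theta)/g
sin(theta) = sin(55.4 deg) = 0.8231
T = 2*18.61*0.8231 / 9.81
T = 30.6371 / 9.81 = 3.1231 s

3.1231 s


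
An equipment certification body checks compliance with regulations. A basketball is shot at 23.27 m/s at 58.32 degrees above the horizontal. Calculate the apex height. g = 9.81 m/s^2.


H = (v*sin(theta))^2 / (2*g)
vy = v*sin(theta) = 23.27 * sin(58.32 deg) = 19.8026 m/s
H = vy^2 / (2*g) = 392.1446 / (2*9.81)
H = 392.1446 / 19.62 = 19.987 m

19.987 m


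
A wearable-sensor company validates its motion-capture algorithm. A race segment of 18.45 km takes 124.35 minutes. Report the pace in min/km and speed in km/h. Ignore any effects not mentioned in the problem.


Pace = time / distance = 124.35 min / 18.45 km = 6.7398 min/km
Speed = distance / time_in_hours = 18.45 / 2.0725 hr
Speed = 8.9023 km/h

6.7398 min/km, 8.9023 km/h


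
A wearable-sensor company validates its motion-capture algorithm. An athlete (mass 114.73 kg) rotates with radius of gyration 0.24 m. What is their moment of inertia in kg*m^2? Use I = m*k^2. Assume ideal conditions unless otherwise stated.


I = m * k^2
I = 114.73 * 0.24^2
I = 114.73 * 0.0576 = 6.6084 kg*m^2

6.6084 kg*m^2


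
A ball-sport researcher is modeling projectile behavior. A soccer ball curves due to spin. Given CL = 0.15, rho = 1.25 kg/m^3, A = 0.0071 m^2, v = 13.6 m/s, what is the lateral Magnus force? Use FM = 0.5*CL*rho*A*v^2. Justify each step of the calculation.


FM = 0.5 * CL * rho * A * v^2
FM = 0.5 * 0.15 * 1.25 * 0.0071 * 13.6^2
v^2 = 184.96
FM = 0.5 * 0.15 * 1.25 * 0.0071 * 184.96 = 0.1231 N

0.1231 N
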